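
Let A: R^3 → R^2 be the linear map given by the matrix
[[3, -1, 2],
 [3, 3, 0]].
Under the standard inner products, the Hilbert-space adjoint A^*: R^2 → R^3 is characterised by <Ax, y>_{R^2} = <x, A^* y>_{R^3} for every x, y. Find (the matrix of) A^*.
A^* = A^T =
[[3, 3],
 [-1, 3],
 [2, 0]]

For real matrices with standard dot products, the defining identity <Ax, y> = <x, A^* y> gives (Ax)^T y = x^T (A^*) y, i.e. x^T A^T y = x^T (A^*) y. Since this holds for all x, y, we must have A^* = A^T. Therefore
A^* =
[[3, 3],
 [-1, 3],
 [2, 0]].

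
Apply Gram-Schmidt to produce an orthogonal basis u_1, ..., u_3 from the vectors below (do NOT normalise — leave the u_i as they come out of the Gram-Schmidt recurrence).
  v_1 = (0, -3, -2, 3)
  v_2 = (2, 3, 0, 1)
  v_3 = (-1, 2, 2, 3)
Orthogonal basis:
  u_1 = (0, -3, -2, 3)
  u_2 = (2, 24/11, -6/11, 20/11)
  u_3 = (-71/34, 23/34, 75/34, 73/34)

Apply the Gram-Schmidt recurrence
  u_1 = v_1
  u_i = v_i − Σ_{j<i} ((v_i · u_j) / (u_j · u_j)) · u_j.

Step by step this gives:
  u_1 = (0, -3, -2, 3)
  u_2 = (2, 24/11, -6/11, 20/11)
  u_3 = (-71/34, 23/34, 75/34, 73/34)

Orthogonality check:
  u_2 · u_1 = 0 (should be 0)
  u_3 · u_1 = 0 (should be 0)
  u_3 · u_2 = 0 (should be 0)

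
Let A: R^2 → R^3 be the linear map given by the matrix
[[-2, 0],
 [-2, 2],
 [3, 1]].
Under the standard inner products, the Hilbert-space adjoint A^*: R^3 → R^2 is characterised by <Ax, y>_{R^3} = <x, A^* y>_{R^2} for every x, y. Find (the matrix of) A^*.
A^* = A^T =
[[-2, -2, 3],
 [0, 2, 1]]

For real matrices with standard dot products, the defining identity <Ax, y> = <x, A^* y> gives (Ax)^T y = x^T (A^*) y, i.e. x^T A^T y = x^T (A^*) y. Since this holds for all x, y, we must have A^* = A^T. Therefore
A^* =
[[-2, -2, 3],
 [0, 2, 1]].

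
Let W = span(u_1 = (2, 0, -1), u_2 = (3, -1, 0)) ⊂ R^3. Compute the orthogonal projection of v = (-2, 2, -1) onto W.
proj_W(v) = (-15/7, 11/7, -9/7)

Set up U = [u_1 | ... | u_2] ∈ R^(3×2). The projector onto W = col(U) is P = U (U^T U)^(-1) U^T.
Compute U^T U =
  [5, 6]
  [6, 10],
and U^T v = (-3, -8).
Solve U^T U · c = U^T v for the coefficients: c = (9/7, -11/7). The projection is proj_W(v) = U c.
Check: (v - proj_W(v)) · u_1 = 0  (should be 0).
Check: (v - proj_W(v)) · u_2 = 0  (should be 0).
Result: proj_W(v) = (-15/7, 11/7, -9/7).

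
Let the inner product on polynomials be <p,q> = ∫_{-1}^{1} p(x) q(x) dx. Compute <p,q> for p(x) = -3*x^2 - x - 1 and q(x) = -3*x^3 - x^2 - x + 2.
<p,q> = -64/15

Expand the product: p(x)·q(x) = 9*x^5 + 6*x^4 + 7*x^3 - 4*x^2 - x - 2.
∫_{-1}^{1} of each monomial x^k gives [2/(k+1) if k even, 0 if k odd]. Integrating term-by-term (or equivalently evaluating the antiderivative F(x) = 3*x^6/2 + 6*x^5/5 + 7*x^4/4 - 4*x^3/3 - x^2/2 - 2*x at the endpoints):
  F(1) − F(−1) = 37/60 − (293/60) = -64/15.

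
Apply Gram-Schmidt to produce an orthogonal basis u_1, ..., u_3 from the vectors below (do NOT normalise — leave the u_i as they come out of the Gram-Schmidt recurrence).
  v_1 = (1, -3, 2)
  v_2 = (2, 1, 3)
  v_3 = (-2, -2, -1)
Orthogonal basis:
  u_1 = (1, -3, 2)
  u_2 = (23/14, 29/14, 16/7)
  u_3 = (-143/171, 13/171, 91/171)

Apply the Gram-Schmidt recurrence
  u_1 = v_1
  u_i = v_i − Σ_{j<i} ((v_i · u_j) / (u_j · u_j)) · u_j.

Step by step this gives:
  u_1 = (1, -3, 2)
  u_2 = (23/14, 29/14, 16/7)
  u_3 = (-143/171, 13/171, 91/171)

Orthogonality check:
  u_2 · u_1 = 0 (should be 0)
  u_3 · u_1 = 0 (should be 0)
  u_3 · u_2 = 0 (should be 0)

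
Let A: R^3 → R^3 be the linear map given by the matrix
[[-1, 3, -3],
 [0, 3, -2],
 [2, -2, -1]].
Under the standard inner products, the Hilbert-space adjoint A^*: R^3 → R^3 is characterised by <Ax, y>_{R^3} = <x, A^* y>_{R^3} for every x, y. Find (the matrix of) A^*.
A^* = A^T =
[[-1, 0, 2],
 [3, 3, -2],
 [-3, -2, -1]]

For real matrices with standard dot products, the defining identity <Ax, y> = <x, A^* y> gives (Ax)^T y = x^T (A^*) y, i.e. x^T A^T y = x^T (A^*) y. Since this holds for all x, y, we must have A^* = A^T. Therefore
A^* =
[[-1, 0, 2],
 [3, 3, -2],
 [-3, -2, -1]].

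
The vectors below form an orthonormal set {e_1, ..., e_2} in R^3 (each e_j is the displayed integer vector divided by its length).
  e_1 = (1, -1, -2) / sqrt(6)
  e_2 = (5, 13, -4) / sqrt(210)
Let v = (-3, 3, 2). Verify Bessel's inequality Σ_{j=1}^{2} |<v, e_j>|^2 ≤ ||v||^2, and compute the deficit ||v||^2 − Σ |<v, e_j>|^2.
Σ |<v, e_j>|^2 = 626/35; ||v||^2 = 22; deficit = 144/35

Write each e_j = u_j / sqrt(<u_j, u_j>) where u_j is the displayed integer vector. Then <v, e_j> = <v, u_j> / sqrt(<u_j, u_j>), so |<v, e_j>|^2 = <v, u_j>^2 / <u_j, u_j>.
Coefficients: <v, e_1> = -10/sqrt(6), <v, e_2> = 16/sqrt(210).
Square and sum: Σ |<v, e_j>|^2 = 626/35.
Compute ||v||^2 = v·v = 22.
Deficit = 22 − 626/35 = 144/35 ≥ 0, confirming Bessel's inequality. (The deficit equals ||v − Σ <v,e_j> e_j||^2, the squared distance from v to span{e_j}.)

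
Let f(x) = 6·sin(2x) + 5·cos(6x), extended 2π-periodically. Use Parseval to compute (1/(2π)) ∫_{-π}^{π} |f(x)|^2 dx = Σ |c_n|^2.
Σ |c_n|^2 = 61/2

Expand |f|^2 and use orthogonality of {sin(nx), cos(mx)} on [-π, π]:
  ∫_{-π}^{π} sin(nx)^2 dx = π, ∫ cos(mx)^2 dx = π, and cross terms integrate to 0.
So ∫_{-π}^{π} f(x)^2 dx = 6^2 · π + 5^2 · π = (36 + 25)π.
Divide by 2π: (36 + 25)/2 = 61/2.
By Parseval, this equals Σ |c_n|^2.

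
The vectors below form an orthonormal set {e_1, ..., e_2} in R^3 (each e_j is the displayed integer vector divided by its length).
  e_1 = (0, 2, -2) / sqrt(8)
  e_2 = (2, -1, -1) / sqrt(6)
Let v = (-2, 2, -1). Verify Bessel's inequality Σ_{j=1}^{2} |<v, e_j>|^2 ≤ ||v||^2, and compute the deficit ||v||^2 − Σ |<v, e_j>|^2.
Σ |<v, e_j>|^2 = 26/3; ||v||^2 = 9; deficit = 1/3

Write each e_j = u_j / sqrt(<u_j, u_j>) where u_j is the displayed integer vector. Then <v, e_j> = <v, u_j> / sqrt(<u_j, u_j>), so |<v, e_j>|^2 = <v, u_j>^2 / <u_j, u_j>.
Coefficients: <v, e_1> = 6/sqrt(8), <v, e_2> = -5/sqrt(6).
Square and sum: Σ |<v, e_j>|^2 = 26/3.
Compute ||v||^2 = v·v = 9.
Deficit = 9 − 26/3 = 1/3 ≥ 0, confirming Bessel's inequality. (The deficit equals ||v − Σ <v,e_j> e_j||^2, the squared distance from v to span{e_j}.)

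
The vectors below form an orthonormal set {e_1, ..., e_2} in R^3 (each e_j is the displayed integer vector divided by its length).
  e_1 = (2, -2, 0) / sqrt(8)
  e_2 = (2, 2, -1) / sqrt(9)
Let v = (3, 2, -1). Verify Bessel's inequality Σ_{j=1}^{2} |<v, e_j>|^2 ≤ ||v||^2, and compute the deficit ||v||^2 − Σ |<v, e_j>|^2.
Σ |<v, e_j>|^2 = 251/18; ||v||^2 = 14; deficit = 1/18

Write each e_j = u_j / sqrt(<u_j, u_j>) where u_j is the displayed integer vector. Then <v, e_j> = <v, u_j> / sqrt(<u_j, u_j>), so |<v, e_j>|^2 = <v, u_j>^2 / <u_j, u_j>.
Coefficients: <v, e_1> = 2/sqrt(8), <v, e_2> = 11/sqrt(9).
Square and sum: Σ |<v, e_j>|^2 = 251/18.
Compute ||v||^2 = v·v = 14.
Deficit = 14 − 251/18 = 1/18 ≥ 0, confirming Bessel's inequality. (The deficit equals ||v − Σ <v,e_j> e_j||^2, the squared distance from v to span{e_j}.)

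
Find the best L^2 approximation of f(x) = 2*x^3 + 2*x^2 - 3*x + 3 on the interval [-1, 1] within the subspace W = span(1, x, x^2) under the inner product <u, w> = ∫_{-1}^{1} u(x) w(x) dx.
g(x) = 2*x^2 - 9*x/5 + 3

The best approximation g ∈ W is the orthogonal projection of f onto W. Writing g = a_0 + a_1 x + a_2 x^2, the coefficients solve the normal equations G · a = b where
  G_{ij} = <φ_i, φ_j> and b_i = <f, φ_i>, with φ_0 = 1, φ_1 = x, φ_2 = x^2.
G =
  [2, 0, 2/3]
  [0, 2/3, 0]
  [2/3, 0, 2/5],
b = (22/3, -6/5, 14/5).
Solving gives a_0 = 3, a_1 = -9/5, a_2 = 2, so
  g(x) = 2*x^2 - 9*x/5 + 3.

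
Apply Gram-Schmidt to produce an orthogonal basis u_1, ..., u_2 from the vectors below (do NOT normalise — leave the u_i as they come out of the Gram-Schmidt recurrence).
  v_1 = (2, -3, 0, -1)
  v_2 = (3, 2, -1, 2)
Orthogonal basis:
  u_1 = (2, -3, 0, -1)
  u_2 = (23/7, 11/7, -1, 13/7)

Apply the Gram-Schmidt recurrence
  u_1 = v_1
  u_i = v_i − Σ_{j<i} ((v_i · u_j) / (u_j · u_j)) · u_j.

Step by step this gives:
  u_1 = (2, -3, 0, -1)
  u_2 = (23/7, 11/7, -1, 13/7)

Orthogonality check:
  u_2 · u_1 = 0 (should be 0)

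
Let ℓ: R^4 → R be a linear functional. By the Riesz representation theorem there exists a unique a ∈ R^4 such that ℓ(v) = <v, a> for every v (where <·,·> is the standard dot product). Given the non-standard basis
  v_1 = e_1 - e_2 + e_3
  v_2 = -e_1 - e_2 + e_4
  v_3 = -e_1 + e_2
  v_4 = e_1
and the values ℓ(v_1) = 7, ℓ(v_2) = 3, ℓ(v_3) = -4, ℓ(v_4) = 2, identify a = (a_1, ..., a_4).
a = (2, -2, 3, 3)

Write a = (a_1, ..., a_4) in the standard basis. For each basis vector v_i, ℓ(v_i) = <v_i, a> is a linear equation in the a_j's. Collect the n equations into a matrix system V a = ℓ, where row i of V is v_i (expressed in the standard basis). Since V is invertible (lower-triangular with 1s on the diagonal, up to permutation), solve by back-substitution:
  V =
[[1, -1, 1, 0],
 [-1, -1, 0, 1],
 [-1, 1, 0, 0],
 [1, 0, 0, 0]]
  V a = (7, 3, -4, 2)
Solving gives a = (2, -2, 3, 3).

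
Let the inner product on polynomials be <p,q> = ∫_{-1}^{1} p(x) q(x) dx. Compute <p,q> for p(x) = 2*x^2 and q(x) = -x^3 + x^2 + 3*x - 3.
<p,q> = -16/5

Expand the product: p(x)·q(x) = -2*x^5 + 2*x^4 + 6*x^3 - 6*x^2.
∫_{-1}^{1} of each monomial x^k gives [2/(k+1) if k even, 0 if k odd]. Integrating term-by-term (or equivalently evaluating the antiderivative F(x) = -x^6/3 + 2*x^5/5 + 3*x^4/2 - 2*x^3 at the endpoints):
  F(1) − F(−1) = -13/30 − (83/30) = -16/5.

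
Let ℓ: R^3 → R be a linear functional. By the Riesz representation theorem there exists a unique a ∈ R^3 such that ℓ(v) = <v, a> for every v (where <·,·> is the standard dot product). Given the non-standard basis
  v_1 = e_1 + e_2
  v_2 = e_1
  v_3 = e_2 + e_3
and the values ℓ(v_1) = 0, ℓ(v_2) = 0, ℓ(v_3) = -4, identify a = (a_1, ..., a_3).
a = (0, 0, -4)

Write a = (a_1, ..., a_3) in the standard basis. For each basis vector v_i, ℓ(v_i) = <v_i, a> is a linear equation in the a_j's. Collect the n equations into a matrix system V a = ℓ, where row i of V is v_i (expressed in the standard basis). Since V is invertible (lower-triangular with 1s on the diagonal, up to permutation), solve by back-substitution:
  V =
[[1, 1, 0],
 [1, 0, 0],
 [0, 1, 1]]
  V a = (0, 0, -4)
Solving gives a = (0, 0, -4).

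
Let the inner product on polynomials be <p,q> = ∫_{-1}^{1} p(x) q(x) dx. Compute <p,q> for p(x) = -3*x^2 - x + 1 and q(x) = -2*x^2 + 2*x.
<p,q> = -4/15

Expand the product: p(x)·q(x) = 6*x^4 - 4*x^3 - 4*x^2 + 2*x.
∫_{-1}^{1} of each monomial x^k gives [2/(k+1) if k even, 0 if k odd]. Integrating term-by-term (or equivalently evaluating the antiderivative F(x) = 6*x^5/5 - x^4 - 4*x^3/3 + x^2 at the endpoints):
  F(1) − F(−1) = -2/15 − (2/15) = -4/15.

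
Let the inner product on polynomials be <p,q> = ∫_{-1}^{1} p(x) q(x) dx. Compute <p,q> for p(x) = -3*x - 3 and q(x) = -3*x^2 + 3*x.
<p,q> = 0

Expand the product: p(x)·q(x) = 9*x^3 - 9*x.
∫_{-1}^{1} of each monomial x^k gives [2/(k+1) if k even, 0 if k odd]. Integrating term-by-term (or equivalently evaluating the antiderivative F(x) = 9*x^4/4 - 9*x^2/2 at the endpoints):
  F(1) − F(−1) = -9/4 − (-9/4) = 0.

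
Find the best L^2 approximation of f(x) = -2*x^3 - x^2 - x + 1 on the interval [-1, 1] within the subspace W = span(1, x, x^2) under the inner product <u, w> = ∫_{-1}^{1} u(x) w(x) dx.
g(x) = -x^2 - 11*x/5 + 1

The best approximation g ∈ W is the orthogonal projection of f onto W. Writing g = a_0 + a_1 x + a_2 x^2, the coefficients solve the normal equations G · a = b where
  G_{ij} = <φ_i, φ_j> and b_i = <f, φ_i>, with φ_0 = 1, φ_1 = x, φ_2 = x^2.
G =
  [2, 0, 2/3]
  [0, 2/3, 0]
  [2/3, 0, 2/5],
b = (4/3, -22/15, 4/15).
Solving gives a_0 = 1, a_1 = -11/5, a_2 = -1, so
  g(x) = -x^2 - 11*x/5 + 1.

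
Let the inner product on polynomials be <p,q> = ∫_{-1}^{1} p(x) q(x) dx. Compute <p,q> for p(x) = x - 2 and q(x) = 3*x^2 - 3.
<p,q> = 8

Expand the product: p(x)·q(x) = 3*x^3 - 6*x^2 - 3*x + 6.
∫_{-1}^{1} of each monomial x^k gives [2/(k+1) if k even, 0 if k odd]. Integrating term-by-term (or equivalently evaluating the antiderivative F(x) = 3*x^4/4 - 2*x^3 - 3*x^2/2 + 6*x at the endpoints):
  F(1) − F(−1) = 13/4 − (-19/4) = 8.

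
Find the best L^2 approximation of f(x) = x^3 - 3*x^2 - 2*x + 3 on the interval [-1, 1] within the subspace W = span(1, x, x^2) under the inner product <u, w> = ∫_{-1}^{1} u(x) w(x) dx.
g(x) = -3*x^2 - 7*x/5 + 3

The best approximation g ∈ W is the orthogonal projection of f onto W. Writing g = a_0 + a_1 x + a_2 x^2, the coefficients solve the normal equations G · a = b where
  G_{ij} = <φ_i, φ_j> and b_i = <f, φ_i>, with φ_0 = 1, φ_1 = x, φ_2 = x^2.
G =
  [2, 0, 2/3]
  [0, 2/3, 0]
  [2/3, 0, 2/5],
b = (4, -14/15, 4/5).
Solving gives a_0 = 3, a_1 = -7/5, a_2 = -3, so
  g(x) = -3*x^2 - 7*x/5 + 3.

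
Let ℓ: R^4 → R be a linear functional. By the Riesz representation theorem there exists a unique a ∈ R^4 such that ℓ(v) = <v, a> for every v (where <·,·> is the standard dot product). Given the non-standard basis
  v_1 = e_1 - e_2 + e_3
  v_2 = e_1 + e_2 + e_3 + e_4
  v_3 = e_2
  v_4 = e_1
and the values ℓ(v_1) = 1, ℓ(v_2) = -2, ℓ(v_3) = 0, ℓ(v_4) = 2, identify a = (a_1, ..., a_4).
a = (2, 0, -1, -3)

Write a = (a_1, ..., a_4) in the standard basis. For each basis vector v_i, ℓ(v_i) = <v_i, a> is a linear equation in the a_j's. Collect the n equations into a matrix system V a = ℓ, where row i of V is v_i (expressed in the standard basis). Since V is invertible (lower-triangular with 1s on the diagonal, up to permutation), solve by back-substitution:
  V =
[[1, -1, 1, 0],
 [1, 1, 1, 1],
 [0, 1, 0, 0],
 [1, 0, 0, 0]]
  V a = (1, -2, 0, 2)
Solving gives a = (2, 0, -1, -3).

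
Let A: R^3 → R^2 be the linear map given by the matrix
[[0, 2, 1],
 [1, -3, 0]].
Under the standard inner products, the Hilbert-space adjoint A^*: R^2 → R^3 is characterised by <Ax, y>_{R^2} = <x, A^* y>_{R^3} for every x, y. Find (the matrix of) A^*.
A^* = A^T =
[[0, 1],
 [2, -3],
 [1, 0]]

For real matrices with standard dot products, the defining identity <Ax, y> = <x, A^* y> gives (Ax)^T y = x^T (A^*) y, i.e. x^T A^T y = x^T (A^*) y. Since this holds for all x, y, we must have A^* = A^T. Therefore
A^* =
[[0, 1],
 [2, -3],
 [1, 0]].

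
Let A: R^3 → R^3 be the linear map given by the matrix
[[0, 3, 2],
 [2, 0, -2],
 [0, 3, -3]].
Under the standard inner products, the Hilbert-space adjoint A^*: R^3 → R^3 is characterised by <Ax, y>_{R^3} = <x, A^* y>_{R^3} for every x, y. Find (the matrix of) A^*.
A^* = A^T =
[[0, 2, 0],
 [3, 0, 3],
 [2, -2, -3]]

For real matrices with standard dot products, the defining identity <Ax, y> = <x, A^* y> gives (Ax)^T y = x^T (A^*) y, i.e. x^T A^T y = x^T (A^*) y. Since this holds for all x, y, we must have A^* = A^T. Therefore
A^* =
[[0, 2, 0],
 [3, 0, 3],
 [2, -2, -3]].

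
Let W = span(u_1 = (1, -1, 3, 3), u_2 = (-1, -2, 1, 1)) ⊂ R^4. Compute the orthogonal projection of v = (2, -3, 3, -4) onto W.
proj_W(v) = (-53/91, -85/91, 25/91, 25/91)

Set up U = [u_1 | ... | u_2] ∈ R^(4×2). The projector onto W = col(U) is P = U (U^T U)^(-1) U^T.
Compute U^T U =
  [20, 7]
  [7, 7],
and U^T v = (2, 3).
Solve U^T U · c = U^T v for the coefficients: c = (-1/13, 46/91). The projection is proj_W(v) = U c.
Check: (v - proj_W(v)) · u_1 = 0  (should be 0).
Check: (v - proj_W(v)) · u_2 = 0  (should be 0).
Result: proj_W(v) = (-53/91, -85/91, 25/91, 25/91).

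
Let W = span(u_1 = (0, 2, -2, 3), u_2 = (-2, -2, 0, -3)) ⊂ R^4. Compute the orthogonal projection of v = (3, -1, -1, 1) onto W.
proj_W(v) = (4/3, 2/3, 2/3, 1)

Set up U = [u_1 | ... | u_2] ∈ R^(4×2). The projector onto W = col(U) is P = U (U^T U)^(-1) U^T.
Compute U^T U =
  [17, -13]
  [-13, 17],
and U^T v = (3, -7).
Solve U^T U · c = U^T v for the coefficients: c = (-1/3, -2/3). The projection is proj_W(v) = U c.
Check: (v - proj_W(v)) · u_1 = 0  (should be 0).
Check: (v - proj_W(v)) · u_2 = 0  (should be 0).
Result: proj_W(v) = (4/3, 2/3, 2/3, 1).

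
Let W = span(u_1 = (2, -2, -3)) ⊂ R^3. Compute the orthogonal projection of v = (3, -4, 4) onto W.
proj_W(v) = (4/17, -4/17, -6/17)

Set up U = [u_1 | ... | u_1] ∈ R^(3×1). The projector onto W = col(U) is P = U (U^T U)^(-1) U^T.
Compute U^T U =
  [17],
and U^T v = (2).
Solve U^T U · c = U^T v for the coefficients: c = (2/17). The projection is proj_W(v) = U c.
Check: (v - proj_W(v)) · u_1 = 0  (should be 0).
Result: proj_W(v) = (4/17, -4/17, -6/17).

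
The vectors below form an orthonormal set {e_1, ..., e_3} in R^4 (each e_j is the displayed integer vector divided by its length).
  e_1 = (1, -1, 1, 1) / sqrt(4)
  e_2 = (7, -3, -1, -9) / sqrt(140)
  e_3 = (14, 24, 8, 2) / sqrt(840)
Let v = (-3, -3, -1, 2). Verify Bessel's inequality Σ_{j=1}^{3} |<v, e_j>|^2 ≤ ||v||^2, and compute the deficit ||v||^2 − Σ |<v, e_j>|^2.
Σ |<v, e_j>|^2 = 137/6; ||v||^2 = 23; deficit = 1/6

Write each e_j = u_j / sqrt(<u_j, u_j>) where u_j is the displayed integer vector. Then <v, e_j> = <v, u_j> / sqrt(<u_j, u_j>), so |<v, e_j>|^2 = <v, u_j>^2 / <u_j, u_j>.
Coefficients: <v, e_1> = 1/sqrt(4), <v, e_2> = -29/sqrt(140), <v, e_3> = -118/sqrt(840).
Square and sum: Σ |<v, e_j>|^2 = 137/6.
Compute ||v||^2 = v·v = 23.
Deficit = 23 − 137/6 = 1/6 ≥ 0, confirming Bessel's inequality. (The deficit equals ||v − Σ <v,e_j> e_j||^2, the squared distance from v to span{e_j}.)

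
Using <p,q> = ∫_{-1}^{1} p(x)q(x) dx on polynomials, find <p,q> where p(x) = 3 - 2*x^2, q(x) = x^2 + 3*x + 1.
<p,q> = 88/15

Expand the product: p(x)·q(x) = -2*x^4 - 6*x^3 + x^2 + 9*x + 3.
∫_{-1}^{1} of each monomial x^k gives [2/(k+1) if k even, 0 if k odd]. Integrating term-by-term (or equivalently evaluating the antiderivative F(x) = -2*x^5/5 - 3*x^4/2 + x^3/3 + 9*x^2/2 + 3*x at the endpoints):
  F(1) − F(−1) = 89/15 − (1/15) = 88/15.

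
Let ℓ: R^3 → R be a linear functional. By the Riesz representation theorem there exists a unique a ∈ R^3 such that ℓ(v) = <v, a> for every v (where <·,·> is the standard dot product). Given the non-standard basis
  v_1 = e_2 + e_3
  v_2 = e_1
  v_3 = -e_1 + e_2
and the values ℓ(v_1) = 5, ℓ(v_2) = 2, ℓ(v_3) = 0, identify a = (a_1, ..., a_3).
a = (2, 2, 3)

Write a = (a_1, ..., a_3) in the standard basis. For each basis vector v_i, ℓ(v_i) = <v_i, a> is a linear equation in the a_j's. Collect the n equations into a matrix system V a = ℓ, where row i of V is v_i (expressed in the standard basis). Since V is invertible (lower-triangular with 1s on the diagonal, up to permutation), solve by back-substitution:
  V =
[[0, 1, 1],
 [1, 0, 0],
 [-1, 1, 0]]
  V a = (5, 2, 0)
Solving gives a = (2, 2, 3).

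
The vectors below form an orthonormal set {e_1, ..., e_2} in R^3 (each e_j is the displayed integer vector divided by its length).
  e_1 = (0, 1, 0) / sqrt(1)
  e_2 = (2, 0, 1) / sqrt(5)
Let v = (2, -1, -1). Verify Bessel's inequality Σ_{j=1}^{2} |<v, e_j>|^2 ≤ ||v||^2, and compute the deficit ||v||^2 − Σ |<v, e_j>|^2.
Σ |<v, e_j>|^2 = 14/5; ||v||^2 = 6; deficit = 16/5

Write each e_j = u_j / sqrt(<u_j, u_j>) where u_j is the displayed integer vector. Then <v, e_j> = <v, u_j> / sqrt(<u_j, u_j>), so |<v, e_j>|^2 = <v, u_j>^2 / <u_j, u_j>.
Coefficients: <v, e_1> = -1/sqrt(1), <v, e_2> = 3/sqrt(5).
Square and sum: Σ |<v, e_j>|^2 = 14/5.
Compute ||v||^2 = v·v = 6.
Deficit = 6 − 14/5 = 16/5 ≥ 0, confirming Bessel's inequality. (The deficit equals ||v − Σ <v,e_j> e_j||^2, the squared distance from v to span{e_j}.)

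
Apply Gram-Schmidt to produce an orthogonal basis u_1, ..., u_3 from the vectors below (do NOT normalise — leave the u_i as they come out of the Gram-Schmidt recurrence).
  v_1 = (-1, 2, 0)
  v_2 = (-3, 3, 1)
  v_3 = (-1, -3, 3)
Orthogonal basis:
  u_1 = (-1, 2, 0)
  u_2 = (-6/5, -3/5, 1)
  u_3 = (4/7, 2/7, 6/7)

Apply the Gram-Schmidt recurrence
  u_1 = v_1
  u_i = v_i − Σ_{j<i} ((v_i · u_j) / (u_j · u_j)) · u_j.

Step by step this gives:
  u_1 = (-1, 2, 0)
  u_2 = (-6/5, -3/5, 1)
  u_3 = (4/7, 2/7, 6/7)

Orthogonality check:
  u_2 · u_1 = 0 (should be 0)
  u_3 · u_1 = 0 (should be 0)
  u_3 · u_2 = 0 (should be 0)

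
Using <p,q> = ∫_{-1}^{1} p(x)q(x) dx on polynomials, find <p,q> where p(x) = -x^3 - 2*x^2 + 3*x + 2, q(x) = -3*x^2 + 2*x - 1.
<p,q> = -16/15

Expand the product: p(x)·q(x) = 3*x^5 + 4*x^4 - 12*x^3 + 2*x^2 + x - 2.
∫_{-1}^{1} of each monomial x^k gives [2/(k+1) if k even, 0 if k odd]. Integrating term-by-term (or equivalently evaluating the antiderivative F(x) = x^6/2 + 4*x^5/5 - 3*x^4 + 2*x^3/3 + x^2/2 - 2*x at the endpoints):
  F(1) − F(−1) = -38/15 − (-22/15) = -16/15.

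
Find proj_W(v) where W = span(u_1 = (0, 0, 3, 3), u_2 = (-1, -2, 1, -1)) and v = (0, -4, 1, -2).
proj_W(v) = (-11/7, -22/7, 15/14, -29/14)

Set up U = [u_1 | ... | u_2] ∈ R^(4×2). The projector onto W = col(U) is P = U (U^T U)^(-1) U^T.
Compute U^T U =
  [18, 0]
  [0, 7],
and U^T v = (-3, 11).
Solve U^T U · c = U^T v for the coefficients: c = (-1/6, 11/7). The projection is proj_W(v) = U c.
Check: (v - proj_W(v)) · u_1 = 0  (should be 0).
Check: (v - proj_W(v)) · u_2 = 0  (should be 0).
Result: proj_W(v) = (-11/7, -22/7, 15/14, -29/14).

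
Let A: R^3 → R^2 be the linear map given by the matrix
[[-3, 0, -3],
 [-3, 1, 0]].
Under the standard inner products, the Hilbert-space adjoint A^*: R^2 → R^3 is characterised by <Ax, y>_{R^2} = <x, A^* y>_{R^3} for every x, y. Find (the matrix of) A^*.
A^* = A^T =
[[-3, -3],
 [0, 1],
 [-3, 0]]

For real matrices with standard dot products, the defining identity <Ax, y> = <x, A^* y> gives (Ax)^T y = x^T (A^*) y, i.e. x^T A^T y = x^T (A^*) y. Since this holds for all x, y, we must have A^* = A^T. Therefore
A^* =
[[-3, -3],
 [0, 1],
 [-3, 0]].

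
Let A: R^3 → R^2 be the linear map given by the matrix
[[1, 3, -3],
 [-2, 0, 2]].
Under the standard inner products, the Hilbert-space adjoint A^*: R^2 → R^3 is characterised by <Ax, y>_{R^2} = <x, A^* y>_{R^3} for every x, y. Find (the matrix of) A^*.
A^* = A^T =
[[1, -2],
 [3, 0],
 [-3, 2]]

For real matrices with standard dot products, the defining identity <Ax, y> = <x, A^* y> gives (Ax)^T y = x^T (A^*) y, i.e. x^T A^T y = x^T (A^*) y. Since this holds for all x, y, we must have A^* = A^T. Therefore
A^* =
[[1, -2],
 [3, 0],
 [-3, 2]].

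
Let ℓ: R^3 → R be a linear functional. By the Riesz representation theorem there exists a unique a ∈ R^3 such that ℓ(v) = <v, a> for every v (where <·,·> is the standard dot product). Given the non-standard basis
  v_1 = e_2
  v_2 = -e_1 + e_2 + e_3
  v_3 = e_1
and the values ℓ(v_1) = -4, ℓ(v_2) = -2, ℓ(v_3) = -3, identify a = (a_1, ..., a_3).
a = (-3, -4, -1)

Write a = (a_1, ..., a_3) in the standard basis. For each basis vector v_i, ℓ(v_i) = <v_i, a> is a linear equation in the a_j's. Collect the n equations into a matrix system V a = ℓ, where row i of V is v_i (expressed in the standard basis). Since V is invertible (lower-triangular with 1s on the diagonal, up to permutation), solve by back-substitution:
  V =
[[0, 1, 0],
 [-1, 1, 1],
 [1, 0, 0]]
  V a = (-4, -2, -3)
Solving gives a = (-3, -4, -1).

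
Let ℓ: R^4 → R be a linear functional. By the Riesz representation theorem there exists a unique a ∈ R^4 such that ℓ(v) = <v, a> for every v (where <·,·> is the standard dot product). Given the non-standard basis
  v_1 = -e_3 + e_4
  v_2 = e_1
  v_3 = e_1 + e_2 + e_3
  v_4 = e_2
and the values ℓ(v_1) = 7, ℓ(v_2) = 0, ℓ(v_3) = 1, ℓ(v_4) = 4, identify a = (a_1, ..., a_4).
a = (0, 4, -3, 4)

Write a = (a_1, ..., a_4) in the standard basis. For each basis vector v_i, ℓ(v_i) = <v_i, a> is a linear equation in the a_j's. Collect the n equations into a matrix system V a = ℓ, where row i of V is v_i (expressed in the standard basis). Since V is invertible (lower-triangular with 1s on the diagonal, up to permutation), solve by back-substitution:
  V =
[[0, 0, -1, 1],
 [1, 0, 0, 0],
 [1, 1, 1, 0],
 [0, 1, 0, 0]]
  V a = (7, 0, 1, 4)
Solving gives a = (0, 4, -3, 4).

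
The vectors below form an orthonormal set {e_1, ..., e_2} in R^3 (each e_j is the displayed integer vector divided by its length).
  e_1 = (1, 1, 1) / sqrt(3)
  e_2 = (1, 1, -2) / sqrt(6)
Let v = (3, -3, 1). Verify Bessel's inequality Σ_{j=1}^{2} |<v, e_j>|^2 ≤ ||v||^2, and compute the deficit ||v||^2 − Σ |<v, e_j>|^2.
Σ |<v, e_j>|^2 = 1; ||v||^2 = 19; deficit = 18

Write each e_j = u_j / sqrt(<u_j, u_j>) where u_j is the displayed integer vector. Then <v, e_j> = <v, u_j> / sqrt(<u_j, u_j>), so |<v, e_j>|^2 = <v, u_j>^2 / <u_j, u_j>.
Coefficients: <v, e_1> = 1/sqrt(3), <v, e_2> = -2/sqrt(6).
Square and sum: Σ |<v, e_j>|^2 = 1.
Compute ||v||^2 = v·v = 19.
Deficit = 19 − 1 = 18 ≥ 0, confirming Bessel's inequality. (The deficit equals ||v − Σ <v,e_j> e_j||^2, the squared distance from v to span{e_j}.)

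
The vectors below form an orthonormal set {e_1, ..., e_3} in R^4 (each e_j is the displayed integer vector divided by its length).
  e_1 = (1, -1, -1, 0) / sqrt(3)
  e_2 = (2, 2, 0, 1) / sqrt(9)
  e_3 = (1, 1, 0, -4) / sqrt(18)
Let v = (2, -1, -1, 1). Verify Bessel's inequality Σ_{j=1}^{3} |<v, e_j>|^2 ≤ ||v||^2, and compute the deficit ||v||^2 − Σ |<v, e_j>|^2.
Σ |<v, e_j>|^2 = 41/6; ||v||^2 = 7; deficit = 1/6

Write each e_j = u_j / sqrt(<u_j, u_j>) where u_j is the displayed integer vector. Then <v, e_j> = <v, u_j> / sqrt(<u_j, u_j>), so |<v, e_j>|^2 = <v, u_j>^2 / <u_j, u_j>.
Coefficients: <v, e_1> = 4/sqrt(3), <v, e_2> = 3/sqrt(9), <v, e_3> = -3/sqrt(18).
Square and sum: Σ |<v, e_j>|^2 = 41/6.
Compute ||v||^2 = v·v = 7.
Deficit = 7 − 41/6 = 1/6 ≥ 0, confirming Bessel's inequality. (The deficit equals ||v − Σ <v,e_j> e_j||^2, the squared distance from v to span{e_j}.)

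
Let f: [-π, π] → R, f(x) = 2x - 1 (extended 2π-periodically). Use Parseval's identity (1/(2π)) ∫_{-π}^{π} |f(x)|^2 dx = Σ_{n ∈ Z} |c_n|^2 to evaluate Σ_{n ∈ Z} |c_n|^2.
Σ |c_n|^2 = 4π^2/3 + 1

Expand and integrate term by term over [-π, π]:
  ∫ (2x)^2 dx = 4·(2π^3/3); ∫ 2·2·(-1)·x dx = 0 (odd integrand); ∫ (-1)^2 dx = 1·2π.
So (1/(2π)) ∫_{-π}^{π} (2x - 1)^2 dx = 4π^2/3 + 1 = 4π^2/3 + 1.
Parseval ⇒ Σ |c_n|^2 = 4π^2/3 + 1.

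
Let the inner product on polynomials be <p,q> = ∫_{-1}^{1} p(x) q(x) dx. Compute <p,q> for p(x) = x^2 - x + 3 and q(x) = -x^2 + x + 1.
<p,q> = 18/5

Expand the product: p(x)·q(x) = -x^4 + 2*x^3 - 3*x^2 + 2*x + 3.
∫_{-1}^{1} of each monomial x^k gives [2/(k+1) if k even, 0 if k odd]. Integrating term-by-term (or equivalently evaluating the antiderivative F(x) = -x^5/5 + x^4/2 - x^3 + x^2 + 3*x at the endpoints):
  F(1) − F(−1) = 33/10 − (-3/10) = 18/5.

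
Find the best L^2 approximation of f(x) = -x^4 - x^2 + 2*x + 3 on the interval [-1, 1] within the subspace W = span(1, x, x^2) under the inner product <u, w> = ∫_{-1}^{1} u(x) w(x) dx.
g(x) = -13*x^2/7 + 2*x + 108/35

The best approximation g ∈ W is the orthogonal projection of f onto W. Writing g = a_0 + a_1 x + a_2 x^2, the coefficients solve the normal equations G · a = b where
  G_{ij} = <φ_i, φ_j> and b_i = <f, φ_i>, with φ_0 = 1, φ_1 = x, φ_2 = x^2.
G =
  [2, 0, 2/3]
  [0, 2/3, 0]
  [2/3, 0, 2/5],
b = (74/15, 4/3, 46/35).
Solving gives a_0 = 108/35, a_1 = 2, a_2 = -13/7, so
  g(x) = -13*x^2/7 + 2*x + 108/35.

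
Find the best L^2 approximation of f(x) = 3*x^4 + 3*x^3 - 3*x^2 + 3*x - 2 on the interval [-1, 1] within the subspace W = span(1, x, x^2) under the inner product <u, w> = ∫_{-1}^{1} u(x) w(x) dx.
g(x) = -3*x^2/7 + 24*x/5 - 79/35

The best approximation g ∈ W is the orthogonal projection of f onto W. Writing g = a_0 + a_1 x + a_2 x^2, the coefficients solve the normal equations G · a = b where
  G_{ij} = <φ_i, φ_j> and b_i = <f, φ_i>, with φ_0 = 1, φ_1 = x, φ_2 = x^2.
G =
  [2, 0, 2/3]
  [0, 2/3, 0]
  [2/3, 0, 2/5],
b = (-24/5, 16/5, -176/105).
Solving gives a_0 = -79/35, a_1 = 24/5, a_2 = -3/7, so
  g(x) = -3*x^2/7 + 24*x/5 - 79/35.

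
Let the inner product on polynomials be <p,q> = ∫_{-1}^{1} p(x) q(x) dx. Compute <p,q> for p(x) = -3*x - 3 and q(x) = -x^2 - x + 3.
<p,q> = -14

Expand the product: p(x)·q(x) = 3*x^3 + 6*x^2 - 6*x - 9.
∫_{-1}^{1} of each monomial x^k gives [2/(k+1) if k even, 0 if k odd]. Integrating term-by-term (or equivalently evaluating the antiderivative F(x) = 3*x^4/4 + 2*x^3 - 3*x^2 - 9*x at the endpoints):
  F(1) − F(−1) = -37/4 − (19/4) = -14.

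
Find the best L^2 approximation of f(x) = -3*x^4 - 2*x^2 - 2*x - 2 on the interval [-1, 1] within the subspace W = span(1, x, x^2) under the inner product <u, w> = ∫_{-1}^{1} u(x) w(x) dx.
g(x) = -32*x^2/7 - 2*x - 61/35

The best approximation g ∈ W is the orthogonal projection of f onto W. Writing g = a_0 + a_1 x + a_2 x^2, the coefficients solve the normal equations G · a = b where
  G_{ij} = <φ_i, φ_j> and b_i = <f, φ_i>, with φ_0 = 1, φ_1 = x, φ_2 = x^2.
G =
  [2, 0, 2/3]
  [0, 2/3, 0]
  [2/3, 0, 2/5],
b = (-98/15, -4/3, -314/105).
Solving gives a_0 = -61/35, a_1 = -2, a_2 = -32/7, so
  g(x) = -32*x^2/7 - 2*x - 61/35.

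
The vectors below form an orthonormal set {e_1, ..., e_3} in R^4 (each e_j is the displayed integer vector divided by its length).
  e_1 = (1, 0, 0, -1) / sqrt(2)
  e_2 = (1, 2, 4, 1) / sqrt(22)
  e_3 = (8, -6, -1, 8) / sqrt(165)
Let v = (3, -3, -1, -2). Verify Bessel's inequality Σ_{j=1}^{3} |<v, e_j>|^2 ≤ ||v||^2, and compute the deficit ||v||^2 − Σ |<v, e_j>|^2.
Σ |<v, e_j>|^2 = 103/5; ||v||^2 = 23; deficit = 12/5

Write each e_j = u_j / sqrt(<u_j, u_j>) where u_j is the displayed integer vector. Then <v, e_j> = <v, u_j> / sqrt(<u_j, u_j>), so |<v, e_j>|^2 = <v, u_j>^2 / <u_j, u_j>.
Coefficients: <v, e_1> = 5/sqrt(2), <v, e_2> = -9/sqrt(22), <v, e_3> = 27/sqrt(165).
Square and sum: Σ |<v, e_j>|^2 = 103/5.
Compute ||v||^2 = v·v = 23.
Deficit = 23 − 103/5 = 12/5 ≥ 0, confirming Bessel's inequality. (The deficit equals ||v − Σ <v,e_j> e_j||^2, the squared distance from v to span{e_j}.)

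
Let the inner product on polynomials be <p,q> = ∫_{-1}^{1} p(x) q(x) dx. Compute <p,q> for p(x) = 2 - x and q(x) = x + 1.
<p,q> = 10/3

Expand the product: p(x)·q(x) = -x^2 + x + 2.
∫_{-1}^{1} of each monomial x^k gives [2/(k+1) if k even, 0 if k odd]. Integrating term-by-term (or equivalently evaluating the antiderivative F(x) = -x^3/3 + x^2/2 + 2*x at the endpoints):
  F(1) − F(−1) = 13/6 − (-7/6) = 10/3.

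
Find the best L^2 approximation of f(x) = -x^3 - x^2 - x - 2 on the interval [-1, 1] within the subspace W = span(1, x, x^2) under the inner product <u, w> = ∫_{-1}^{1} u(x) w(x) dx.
g(x) = -x^2 - 8*x/5 - 2

The best approximation g ∈ W is the orthogonal projection of f onto W. Writing g = a_0 + a_1 x + a_2 x^2, the coefficients solve the normal equations G · a = b where
  G_{ij} = <φ_i, φ_j> and b_i = <f, φ_i>, with φ_0 = 1, φ_1 = x, φ_2 = x^2.
G =
  [2, 0, 2/3]
  [0, 2/3, 0]
  [2/3, 0, 2/5],
b = (-14/3, -16/15, -26/15).
Solving gives a_0 = -2, a_1 = -8/5, a_2 = -1, so
  g(x) = -x^2 - 8*x/5 - 2.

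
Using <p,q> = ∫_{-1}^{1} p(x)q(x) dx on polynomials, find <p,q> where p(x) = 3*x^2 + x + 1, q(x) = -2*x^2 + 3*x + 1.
<p,q> = 34/15

Expand the product: p(x)·q(x) = -6*x^4 + 7*x^3 + 4*x^2 + 4*x + 1.
∫_{-1}^{1} of each monomial x^k gives [2/(k+1) if k even, 0 if k odd]. Integrating term-by-term (or equivalently evaluating the antiderivative F(x) = -6*x^5/5 + 7*x^4/4 + 4*x^3/3 + 2*x^2 + x at the endpoints):
  F(1) − F(−1) = 293/60 − (157/60) = 34/15.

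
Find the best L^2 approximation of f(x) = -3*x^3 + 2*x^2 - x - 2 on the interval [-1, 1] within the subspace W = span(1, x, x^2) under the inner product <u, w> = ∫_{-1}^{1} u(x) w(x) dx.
g(x) = 2*x^2 - 14*x/5 - 2

The best approximation g ∈ W is the orthogonal projection of f onto W. Writing g = a_0 + a_1 x + a_2 x^2, the coefficients solve the normal equations G · a = b where
  G_{ij} = <φ_i, φ_j> and b_i = <f, φ_i>, with φ_0 = 1, φ_1 = x, φ_2 = x^2.
G =
  [2, 0, 2/3]
  [0, 2/3, 0]
  [2/3, 0, 2/5],
b = (-8/3, -28/15, -8/15).
Solving gives a_0 = -2, a_1 = -14/5, a_2 = 2, so
  g(x) = 2*x^2 - 14*x/5 - 2.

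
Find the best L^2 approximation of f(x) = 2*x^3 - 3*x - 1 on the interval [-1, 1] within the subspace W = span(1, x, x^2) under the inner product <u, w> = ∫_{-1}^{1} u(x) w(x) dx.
g(x) = -9*x/5 - 1

The best approximation g ∈ W is the orthogonal projection of f onto W. Writing g = a_0 + a_1 x + a_2 x^2, the coefficients solve the normal equations G · a = b where
  G_{ij} = <φ_i, φ_j> and b_i = <f, φ_i>, with φ_0 = 1, φ_1 = x, φ_2 = x^2.
G =
  [2, 0, 2/3]
  [0, 2/3, 0]
  [2/3, 0, 2/5],
b = (-2, -6/5, -2/3).
Solving gives a_0 = -1, a_1 = -9/5, a_2 = 0, so
  g(x) = -9*x/5 - 1.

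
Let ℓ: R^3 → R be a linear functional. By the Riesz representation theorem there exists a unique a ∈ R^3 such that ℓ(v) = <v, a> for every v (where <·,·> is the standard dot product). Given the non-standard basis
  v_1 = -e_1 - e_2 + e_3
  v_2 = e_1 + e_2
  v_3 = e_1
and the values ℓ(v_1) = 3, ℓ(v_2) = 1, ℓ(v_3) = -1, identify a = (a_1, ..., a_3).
a = (-1, 2, 4)

Write a = (a_1, ..., a_3) in the standard basis. For each basis vector v_i, ℓ(v_i) = <v_i, a> is a linear equation in the a_j's. Collect the n equations into a matrix system V a = ℓ, where row i of V is v_i (expressed in the standard basis). Since V is invertible (lower-triangular with 1s on the diagonal, up to permutation), solve by back-substitution:
  V =
[[-1, -1, 1],
 [1, 1, 0],
 [1, 0, 0]]
  V a = (3, 1, -1)
Solving gives a = (-1, 2, 4).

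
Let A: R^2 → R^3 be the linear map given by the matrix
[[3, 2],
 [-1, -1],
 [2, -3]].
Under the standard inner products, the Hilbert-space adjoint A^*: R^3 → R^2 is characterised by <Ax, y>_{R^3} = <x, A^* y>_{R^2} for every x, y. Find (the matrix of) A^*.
A^* = A^T =
[[3, -1, 2],
 [2, -1, -3]]

For real matrices with standard dot products, the defining identity <Ax, y> = <x, A^* y> gives (Ax)^T y = x^T (A^*) y, i.e. x^T A^T y = x^T (A^*) y. Since this holds for all x, y, we must have A^* = A^T. Therefore
A^* =
[[3, -1, 2],
 [2, -1, -3]].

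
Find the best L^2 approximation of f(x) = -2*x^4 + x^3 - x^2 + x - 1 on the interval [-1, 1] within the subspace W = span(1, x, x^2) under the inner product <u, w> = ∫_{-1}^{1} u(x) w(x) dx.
g(x) = -19*x^2/7 + 8*x/5 - 29/35

The best approximation g ∈ W is the orthogonal projection of f onto W. Writing g = a_0 + a_1 x + a_2 x^2, the coefficients solve the normal equations G · a = b where
  G_{ij} = <φ_i, φ_j> and b_i = <f, φ_i>, with φ_0 = 1, φ_1 = x, φ_2 = x^2.
G =
  [2, 0, 2/3]
  [0, 2/3, 0]
  [2/3, 0, 2/5],
b = (-52/15, 16/15, -172/105).
Solving gives a_0 = -29/35, a_1 = 8/5, a_2 = -19/7, so
  g(x) = -19*x^2/7 + 8*x/5 - 29/35.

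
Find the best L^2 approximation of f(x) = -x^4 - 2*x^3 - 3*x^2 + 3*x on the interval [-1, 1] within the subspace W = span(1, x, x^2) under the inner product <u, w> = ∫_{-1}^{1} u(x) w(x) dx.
g(x) = -27*x^2/7 + 9*x/5 + 3/35

The best approximation g ∈ W is the orthogonal projection of f onto W. Writing g = a_0 + a_1 x + a_2 x^2, the coefficients solve the normal equations G · a = b where
  G_{ij} = <φ_i, φ_j> and b_i = <f, φ_i>, with φ_0 = 1, φ_1 = x, φ_2 = x^2.
G =
  [2, 0, 2/3]
  [0, 2/3, 0]
  [2/3, 0, 2/5],
b = (-12/5, 6/5, -52/35).
Solving gives a_0 = 3/35, a_1 = 9/5, a_2 = -27/7, so
  g(x) = -27*x^2/7 + 9*x/5 + 3/35.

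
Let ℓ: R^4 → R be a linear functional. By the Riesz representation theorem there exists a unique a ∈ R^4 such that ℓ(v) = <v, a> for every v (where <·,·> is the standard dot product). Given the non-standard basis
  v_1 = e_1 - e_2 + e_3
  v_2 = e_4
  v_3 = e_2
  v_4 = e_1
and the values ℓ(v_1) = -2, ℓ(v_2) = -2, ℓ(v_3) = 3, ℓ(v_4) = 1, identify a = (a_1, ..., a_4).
a = (1, 3, 0, -2)

Write a = (a_1, ..., a_4) in the standard basis. For each basis vector v_i, ℓ(v_i) = <v_i, a> is a linear equation in the a_j's. Collect the n equations into a matrix system V a = ℓ, where row i of V is v_i (expressed in the standard basis). Since V is invertible (lower-triangular with 1s on the diagonal, up to permutation), solve by back-substitution:
  V =
[[1, -1, 1, 0],
 [0, 0, 0, 1],
 [0, 1, 0, 0],
 [1, 0, 0, 0]]
  V a = (-2, -2, 3, 1)
Solving gives a = (1, 3, 0, -2).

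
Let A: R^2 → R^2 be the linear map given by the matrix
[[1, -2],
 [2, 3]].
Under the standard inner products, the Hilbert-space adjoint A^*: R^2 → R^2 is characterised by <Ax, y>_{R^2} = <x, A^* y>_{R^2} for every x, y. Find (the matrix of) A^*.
A^* = A^T =
[[1, 2],
 [-2, 3]]

For real matrices with standard dot products, the defining identity <Ax, y> = <x, A^* y> gives (Ax)^T y = x^T (A^*) y, i.e. x^T A^T y = x^T (A^*) y. Since this holds for all x, y, we must have A^* = A^T. Therefore
A^* =
[[1, 2],
 [-2, 3]].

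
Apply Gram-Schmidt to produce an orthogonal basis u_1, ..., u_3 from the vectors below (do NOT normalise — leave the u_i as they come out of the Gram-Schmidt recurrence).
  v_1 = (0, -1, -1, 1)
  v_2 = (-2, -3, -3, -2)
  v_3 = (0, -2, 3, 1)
Orthogonal basis:
  u_1 = (0, -1, -1, 1)
  u_2 = (-2, -5/3, -5/3, -10/3)
  u_3 = (-15/31, -149/62, 161/62, 6/31)

Apply the Gram-Schmidt recurrence
  u_1 = v_1
  u_i = v_i − Σ_{j<i} ((v_i · u_j) / (u_j · u_j)) · u_j.

Step by step this gives:
  u_1 = (0, -1, -1, 1)
  u_2 = (-2, -5/3, -5/3, -10/3)
  u_3 = (-15/31, -149/62, 161/62, 6/31)

Orthogonality check:
  u_2 · u_1 = 0 (should be 0)
  u_3 · u_1 = 0 (should be 0)
  u_3 · u_2 = 0 (should be 0)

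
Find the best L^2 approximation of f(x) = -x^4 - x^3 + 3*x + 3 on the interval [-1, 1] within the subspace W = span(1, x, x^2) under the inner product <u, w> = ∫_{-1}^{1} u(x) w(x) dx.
g(x) = -6*x^2/7 + 12*x/5 + 108/35

The best approximation g ∈ W is the orthogonal projection of f onto W. Writing g = a_0 + a_1 x + a_2 x^2, the coefficients solve the normal equations G · a = b where
  G_{ij} = <φ_i, φ_j> and b_i = <f, φ_i>, with φ_0 = 1, φ_1 = x, φ_2 = x^2.
G =
  [2, 0, 2/3]
  [0, 2/3, 0]
  [2/3, 0, 2/5],
b = (28/5, 8/5, 12/7).
Solving gives a_0 = 108/35, a_1 = 12/5, a_2 = -6/7, so
  g(x) = -6*x^2/7 + 12*x/5 + 108/35.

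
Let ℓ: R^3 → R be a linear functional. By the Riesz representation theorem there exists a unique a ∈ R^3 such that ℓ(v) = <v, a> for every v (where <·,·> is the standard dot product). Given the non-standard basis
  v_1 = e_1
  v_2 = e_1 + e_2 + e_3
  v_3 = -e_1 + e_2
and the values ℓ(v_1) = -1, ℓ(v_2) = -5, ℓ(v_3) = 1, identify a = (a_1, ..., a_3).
a = (-1, 0, -4)

Write a = (a_1, ..., a_3) in the standard basis. For each basis vector v_i, ℓ(v_i) = <v_i, a> is a linear equation in the a_j's. Collect the n equations into a matrix system V a = ℓ, where row i of V is v_i (expressed in the standard basis). Since V is invertible (lower-triangular with 1s on the diagonal, up to permutation), solve by back-substitution:
  V =
[[1, 0, 0],
 [1, 1, 1],
 [-1, 1, 0]]
  V a = (-1, -5, 1)
Solving gives a = (-1, 0, -4).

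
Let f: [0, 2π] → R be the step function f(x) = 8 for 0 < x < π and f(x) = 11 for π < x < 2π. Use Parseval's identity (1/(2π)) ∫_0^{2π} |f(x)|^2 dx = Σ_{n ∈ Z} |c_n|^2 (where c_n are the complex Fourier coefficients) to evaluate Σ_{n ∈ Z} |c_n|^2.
Σ |c_n|^2 = 185/2

Parseval equates the L^2 energy of f (normalised by 1/(2π)) with the ℓ^2 sum of its Fourier coefficients: (1/(2π)) ∫_0^{2π} |f|^2 = Σ |c_n|^2.
Compute the left side: (1/(2π)) [∫_0^π 8^2 dx + ∫_π^{2π} 11^2 dx] = (1/(2π)) · (64π + 121π) = (64 + 121)/2 = 185/2.
So Σ_{n ∈ Z} |c_n|^2 = 185/2.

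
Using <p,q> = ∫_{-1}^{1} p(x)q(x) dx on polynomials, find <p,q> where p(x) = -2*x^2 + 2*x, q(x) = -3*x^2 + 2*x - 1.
<p,q> = 32/5

Expand the product: p(x)·q(x) = 6*x^4 - 10*x^3 + 6*x^2 - 2*x.
∫_{-1}^{1} of each monomial x^k gives [2/(k+1) if k even, 0 if k odd]. Integrating term-by-term (or equivalently evaluating the antiderivative F(x) = 6*x^5/5 - 5*x^4/2 + 2*x^3 - x^2 at the endpoints):
  F(1) − F(−1) = -3/10 − (-67/10) = 32/5.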